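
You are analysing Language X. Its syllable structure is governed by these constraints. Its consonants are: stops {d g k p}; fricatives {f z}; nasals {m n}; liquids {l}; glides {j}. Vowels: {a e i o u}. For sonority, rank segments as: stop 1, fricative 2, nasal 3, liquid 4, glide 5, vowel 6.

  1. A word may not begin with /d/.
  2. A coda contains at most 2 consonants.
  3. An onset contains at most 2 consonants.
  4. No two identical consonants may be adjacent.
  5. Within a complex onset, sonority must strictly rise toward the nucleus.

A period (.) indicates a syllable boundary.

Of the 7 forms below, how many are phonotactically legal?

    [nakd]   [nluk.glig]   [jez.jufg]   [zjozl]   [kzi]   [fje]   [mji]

[nakd] — σ1 onset /n/, coda /kd/ (2C) ok → phonotactically legal
[nluk.glig] — σ1 onset /nl/ (3→4 rises), coda /k/ ok; σ2 onset /gl/ (1→4 rises), coda /g/ ok → phonotactically legal
[jez.jufg] — σ1 onset /j/, coda /z/ ok; σ2 onset /j/, coda /fg/ (2C) ok → phonotactically legal
[zjozl] — σ1 onset /zj/ (2→5 rises), coda /zl/ (2C) ok → phonotactically legal
[kzi] — σ1 onset /kz/ (1→2 rises), coda /∅/ ok → phonotactically legal
[fje] — σ1 onset /fj/ (2→5 rises), coda /∅/ ok → phonotactically legal
[mji] — σ1 onset /mj/ (3→5 rises), coda /∅/ ok → phonotactically legal
Phonotactically legal: [nakd], [nluk.glig], [jez.jufg], [zjozl], [kzi], [fje], [mji] → 7.

7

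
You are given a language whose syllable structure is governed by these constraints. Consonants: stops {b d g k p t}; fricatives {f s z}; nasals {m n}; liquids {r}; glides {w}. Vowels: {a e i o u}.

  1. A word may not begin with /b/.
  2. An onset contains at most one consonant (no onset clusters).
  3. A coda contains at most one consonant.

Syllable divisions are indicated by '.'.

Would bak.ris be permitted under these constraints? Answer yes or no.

bak.ris — violates constraint 1: word begins with /b/ → not permitted

no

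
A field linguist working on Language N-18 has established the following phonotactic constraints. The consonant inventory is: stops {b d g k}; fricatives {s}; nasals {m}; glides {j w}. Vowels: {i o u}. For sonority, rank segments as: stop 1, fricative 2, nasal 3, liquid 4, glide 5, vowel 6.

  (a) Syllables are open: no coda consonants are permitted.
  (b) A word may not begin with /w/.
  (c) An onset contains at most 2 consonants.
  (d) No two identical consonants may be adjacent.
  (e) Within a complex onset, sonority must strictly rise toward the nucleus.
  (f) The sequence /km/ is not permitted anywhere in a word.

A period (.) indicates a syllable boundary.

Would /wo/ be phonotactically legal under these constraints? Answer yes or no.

no

/wo/ — violates constraint (b): word begins with /w/ → phonotactically illegal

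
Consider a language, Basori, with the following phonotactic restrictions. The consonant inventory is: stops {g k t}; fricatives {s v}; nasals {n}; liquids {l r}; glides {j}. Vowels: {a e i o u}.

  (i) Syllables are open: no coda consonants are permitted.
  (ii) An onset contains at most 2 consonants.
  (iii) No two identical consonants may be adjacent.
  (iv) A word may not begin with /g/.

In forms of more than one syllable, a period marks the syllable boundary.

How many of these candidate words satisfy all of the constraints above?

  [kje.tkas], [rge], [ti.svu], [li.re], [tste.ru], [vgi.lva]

4

[kje.tkas] — violates constraint (i): syllable 2 coda /s/ has 1 consonant (> 0) → phonotactically illegal
[rge] — σ1 onset /rg/ (2C), coda /∅/ ok → phonotactically legal
[ti.svu] — σ1 onset /t/, coda /∅/ ok; σ2 onset /sv/ (2C), coda /∅/ ok → phonotactically legal
[li.re] — σ1 onset /l/, coda /∅/ ok; σ2 onset /r/, coda /∅/ ok → phonotactically legal
[tste.ru] — violates constraint (ii): syllable 1 onset /tst/ has 3 consonants (> 2) → phonotactically illegal
[vgi.lva] — σ1 onset /vg/ (2C), coda /∅/ ok; σ2 onset /lv/ (2C), coda /∅/ ok → phonotactically legal
Phonotactically legal: [rge], [ti.svu], [li.re], [vgi.lva] → 4.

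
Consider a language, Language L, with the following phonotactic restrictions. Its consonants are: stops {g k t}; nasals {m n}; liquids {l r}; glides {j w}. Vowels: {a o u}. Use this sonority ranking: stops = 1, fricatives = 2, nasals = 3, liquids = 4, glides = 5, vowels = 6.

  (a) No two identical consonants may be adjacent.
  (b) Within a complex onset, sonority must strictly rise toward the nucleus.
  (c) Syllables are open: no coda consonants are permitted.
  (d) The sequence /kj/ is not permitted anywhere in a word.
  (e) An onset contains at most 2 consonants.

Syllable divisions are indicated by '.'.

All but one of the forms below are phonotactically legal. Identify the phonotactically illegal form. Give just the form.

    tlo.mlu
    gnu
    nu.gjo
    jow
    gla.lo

jow

tlo.mlu — σ1 onset /tl/ (1→4 rises), coda /∅/ ok; σ2 onset /ml/ (3→4 rises), coda /∅/ ok → phonotactically legal
gnu — σ1 onset /gn/ (1→3 rises), coda /∅/ ok → phonotactically legal
nu.gjo — σ1 onset /n/, coda /∅/ ok; σ2 onset /gj/ (1→5 rises), coda /∅/ ok → phonotactically legal
jow — violates constraint (c): syllable 1 coda /w/ has 1 consonant (> 0) → phonotactically illegal
gla.lo — σ1 onset /gl/ (1→4 rises), coda /∅/ ok; σ2 onset /l/, coda /∅/ ok → phonotactically legal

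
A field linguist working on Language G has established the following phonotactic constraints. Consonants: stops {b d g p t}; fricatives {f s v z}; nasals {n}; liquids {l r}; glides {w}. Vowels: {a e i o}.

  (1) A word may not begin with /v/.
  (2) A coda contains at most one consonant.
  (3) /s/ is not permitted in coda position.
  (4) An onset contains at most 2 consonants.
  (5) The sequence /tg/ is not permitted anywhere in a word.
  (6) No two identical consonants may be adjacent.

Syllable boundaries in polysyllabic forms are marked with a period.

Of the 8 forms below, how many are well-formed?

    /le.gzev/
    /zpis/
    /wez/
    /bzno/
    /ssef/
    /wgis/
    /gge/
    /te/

3

/le.gzev/ — σ1 onset /l/, coda /∅/ ok; σ2 onset /gz/ (2C), coda /v/ ok → well-formed
/zpis/ — violates constraint 3: syllable 1 coda contains /s/ → ill-formed
/wez/ — σ1 onset /w/, coda /z/ ok → well-formed
/bzno/ — violates constraint 4: syllable 1 onset /bzn/ has 3 consonants (> 2) → ill-formed
/ssef/ — violates constraint 6: adjacent identical consonants /ss/ → ill-formed
/wgis/ — violates constraint 3: syllable 1 coda contains /s/ → ill-formed
/gge/ — violates constraint 6: adjacent identical consonants /gg/ → ill-formed
/te/ — σ1 onset /t/, coda /∅/ ok → well-formed
Well-formed: /le.gzev/, /wez/, /te/ → 3.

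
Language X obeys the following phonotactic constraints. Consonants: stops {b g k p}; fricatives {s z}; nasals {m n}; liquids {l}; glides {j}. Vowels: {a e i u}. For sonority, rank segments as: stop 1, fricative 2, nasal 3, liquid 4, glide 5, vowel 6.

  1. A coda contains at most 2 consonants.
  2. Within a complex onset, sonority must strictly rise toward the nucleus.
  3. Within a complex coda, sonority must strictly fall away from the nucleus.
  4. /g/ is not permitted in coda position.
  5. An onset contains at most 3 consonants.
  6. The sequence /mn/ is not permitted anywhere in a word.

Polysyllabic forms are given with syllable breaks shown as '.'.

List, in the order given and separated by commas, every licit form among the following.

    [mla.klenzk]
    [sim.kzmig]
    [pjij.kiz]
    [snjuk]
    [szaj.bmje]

[pjij.kiz], [snjuk]

[mla.klenzk] — violates constraint 1: syllable 2 coda /nzk/ has 3 consonants (> 2) → illicit
[sim.kzmig] — violates constraint 4: syllable 2 coda contains /g/ → illicit
[pjij.kiz] — σ1 onset /pj/ (1→5 rises), coda /j/ ok; σ2 onset /k/, coda /z/ ok → licit
[snjuk] — σ1 onset /snj/ (2→3→5 rises), coda /k/ ok → licit
[szaj.bmje] — violates constraint 2: syllable 1 onset /sz/: /s/ (fricative, 2) → /z/ (fricative, 2) does not rise → illicit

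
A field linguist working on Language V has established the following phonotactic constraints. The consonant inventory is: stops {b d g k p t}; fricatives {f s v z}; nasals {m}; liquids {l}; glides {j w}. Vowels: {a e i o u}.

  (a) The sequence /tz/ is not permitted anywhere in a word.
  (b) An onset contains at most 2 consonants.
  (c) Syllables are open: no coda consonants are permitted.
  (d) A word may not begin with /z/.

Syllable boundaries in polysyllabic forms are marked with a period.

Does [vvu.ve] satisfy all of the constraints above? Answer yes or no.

yes

[vvu.ve] — σ1 onset /vv/ (2C), coda /∅/ ok; σ2 onset /v/, coda /∅/ ok → permitted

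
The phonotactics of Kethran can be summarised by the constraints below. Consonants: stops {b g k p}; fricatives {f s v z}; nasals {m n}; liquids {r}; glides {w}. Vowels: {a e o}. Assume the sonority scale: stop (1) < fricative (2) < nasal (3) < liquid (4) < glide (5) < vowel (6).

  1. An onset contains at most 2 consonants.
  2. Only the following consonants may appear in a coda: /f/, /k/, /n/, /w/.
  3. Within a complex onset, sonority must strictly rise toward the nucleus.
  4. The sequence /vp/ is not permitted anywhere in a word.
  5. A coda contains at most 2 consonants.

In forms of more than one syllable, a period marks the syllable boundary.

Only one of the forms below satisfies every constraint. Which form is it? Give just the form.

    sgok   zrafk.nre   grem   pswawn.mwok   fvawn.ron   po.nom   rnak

zrafk.nre

sgok — violates constraint 3: syllable 1 onset /sg/: /s/ (fricative, 2) → /g/ (stop, 1) does not rise → not permitted
zrafk.nre — σ1 onset /zr/ (2→4 rises), coda /fk/ (2C) ok; σ2 onset /nr/ (3→4 rises), coda /∅/ ok → permitted
grem — violates constraint 2: syllable 1 coda contains /m/, which is not a licensed coda consonant → not permitted
pswawn.mwok — violates constraint 1: syllable 1 onset /psw/ has 3 consonants (> 2) → not permitted
fvawn.ron — violates constraint 3: syllable 1 onset /fv/: /f/ (fricative, 2) → /v/ (fricative, 2) does not rise → not permitted
po.nom — violates constraint 2: syllable 2 coda contains /m/, which is not a licensed coda consonant → not permitted
rnak — violates constraint 3: syllable 1 onset /rn/: /r/ (liquid, 4) → /n/ (nasal, 3) does not rise → not permitted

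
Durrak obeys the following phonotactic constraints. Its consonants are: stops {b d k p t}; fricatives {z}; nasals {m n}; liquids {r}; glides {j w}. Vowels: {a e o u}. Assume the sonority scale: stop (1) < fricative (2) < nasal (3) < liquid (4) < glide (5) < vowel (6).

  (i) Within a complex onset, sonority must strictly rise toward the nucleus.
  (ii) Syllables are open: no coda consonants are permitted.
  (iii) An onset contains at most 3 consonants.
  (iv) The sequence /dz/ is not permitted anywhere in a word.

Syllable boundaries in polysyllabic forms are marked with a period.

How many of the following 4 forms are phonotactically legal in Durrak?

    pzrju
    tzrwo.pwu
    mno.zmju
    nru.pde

0

pzrju — violates constraint (iii): syllable 1 onset /pzrj/ has 4 consonants (> 3) → phonotactically illegal
tzrwo.pwu — violates constraint (iii): syllable 1 onset /tzrw/ has 4 consonants (> 3) → phonotactically illegal
mno.zmju — violates constraint (i): syllable 1 onset /mn/: /m/ (nasal, 3) → /n/ (nasal, 3) does not rise → phonotactically illegal
nru.pde — violates constraint (i): syllable 2 onset /pd/: /p/ (stop, 1) → /d/ (stop, 1) does not rise → phonotactically illegal
No form is phonotactically legal → 0.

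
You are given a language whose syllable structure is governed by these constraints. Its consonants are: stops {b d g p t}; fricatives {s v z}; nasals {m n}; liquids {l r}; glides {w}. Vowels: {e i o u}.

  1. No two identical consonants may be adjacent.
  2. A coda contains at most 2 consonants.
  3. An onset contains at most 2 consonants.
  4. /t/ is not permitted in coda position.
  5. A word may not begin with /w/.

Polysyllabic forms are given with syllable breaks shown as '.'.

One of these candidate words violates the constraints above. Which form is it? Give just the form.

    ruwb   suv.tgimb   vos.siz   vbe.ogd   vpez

ruwb — σ1 onset /r/, coda /wb/ (2C) ok → licit
suv.tgimb — σ1 onset /s/, coda /v/ ok; σ2 onset /tg/ (2C), coda /mb/ (2C) ok → licit
vos.siz — violates constraint 1: adjacent identical consonants /ss/ → illicit
vbe.ogd — σ1 onset /vb/ (2C), coda /∅/ ok; σ2 onset /∅/, coda /gd/ (2C) ok → licit
vpez — σ1 onset /vp/ (2C), coda /z/ ok → licit

vos.siz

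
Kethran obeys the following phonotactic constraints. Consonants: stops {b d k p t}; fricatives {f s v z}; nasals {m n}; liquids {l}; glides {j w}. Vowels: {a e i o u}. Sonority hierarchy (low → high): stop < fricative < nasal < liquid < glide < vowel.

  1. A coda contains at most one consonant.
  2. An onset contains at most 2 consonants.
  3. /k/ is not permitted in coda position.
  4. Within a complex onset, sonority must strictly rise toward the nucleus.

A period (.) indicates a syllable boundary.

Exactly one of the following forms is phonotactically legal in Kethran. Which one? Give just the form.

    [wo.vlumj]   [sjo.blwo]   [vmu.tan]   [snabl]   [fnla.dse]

[wo.vlumj] — violates constraint 1: syllable 2 coda /mj/ has 2 consonants (> 1) → phonotactically illegal
[sjo.blwo] — violates constraint 2: syllable 2 onset /blw/ has 3 consonants (> 2) → phonotactically illegal
[vmu.tan] — σ1 onset /vm/ (2→3 rises), coda /∅/ ok; σ2 onset /t/, coda /n/ ok → phonotactically legal
[snabl] — violates constraint 1: syllable 1 coda /bl/ has 2 consonants (> 1) → phonotactically illegal
[fnla.dse] — violates constraint 2: syllable 1 onset /fnl/ has 3 consonants (> 2) → phonotactically illegal

[vmu.tan]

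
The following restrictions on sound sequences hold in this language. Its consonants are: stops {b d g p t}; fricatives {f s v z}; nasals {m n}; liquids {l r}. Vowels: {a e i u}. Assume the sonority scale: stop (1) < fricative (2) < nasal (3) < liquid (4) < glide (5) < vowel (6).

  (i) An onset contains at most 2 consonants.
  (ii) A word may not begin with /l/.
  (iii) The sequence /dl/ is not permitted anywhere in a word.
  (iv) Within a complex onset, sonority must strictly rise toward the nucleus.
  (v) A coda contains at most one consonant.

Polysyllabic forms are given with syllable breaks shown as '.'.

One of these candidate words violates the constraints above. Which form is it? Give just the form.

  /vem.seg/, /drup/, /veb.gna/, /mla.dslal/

/mla.dslal/

/vem.seg/ — σ1 onset /v/, coda /m/ ok; σ2 onset /s/, coda /g/ ok → permitted
/drup/ — σ1 onset /dr/ (1→4 rises), coda /p/ ok → permitted
/veb.gna/ — σ1 onset /v/, coda /b/ ok; σ2 onset /gn/ (1→3 rises), coda /∅/ ok → permitted
/mla.dslal/ — violates constraint (i): syllable 2 onset /dsl/ has 3 consonants (> 2) → not permitted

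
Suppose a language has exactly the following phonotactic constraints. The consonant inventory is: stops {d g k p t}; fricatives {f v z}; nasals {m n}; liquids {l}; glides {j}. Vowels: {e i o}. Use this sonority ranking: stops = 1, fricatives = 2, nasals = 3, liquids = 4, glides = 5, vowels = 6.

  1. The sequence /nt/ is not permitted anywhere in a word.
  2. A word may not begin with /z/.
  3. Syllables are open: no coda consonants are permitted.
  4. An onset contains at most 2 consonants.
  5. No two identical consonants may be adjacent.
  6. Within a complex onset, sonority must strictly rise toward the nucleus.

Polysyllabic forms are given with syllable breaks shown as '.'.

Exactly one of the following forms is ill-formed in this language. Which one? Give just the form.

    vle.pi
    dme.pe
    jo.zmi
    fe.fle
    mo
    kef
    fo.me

vle.pi — σ1 onset /vl/ (2→4 rises), coda /∅/ ok; σ2 onset /p/, coda /∅/ ok → well-formed
dme.pe — σ1 onset /dm/ (1→3 rises), coda /∅/ ok; σ2 onset /p/, coda /∅/ ok → well-formed
jo.zmi — σ1 onset /j/, coda /∅/ ok; σ2 onset /zm/ (2→3 rises), coda /∅/ ok → well-formed
fe.fle — σ1 onset /f/, coda /∅/ ok; σ2 onset /fl/ (2→4 rises), coda /∅/ ok → well-formed
mo — σ1 onset /m/, coda /∅/ ok → well-formed
kef — violates constraint 3: syllable 1 coda /f/ has 1 consonant (> 0) → ill-formed
fo.me — σ1 onset /f/, coda /∅/ ok; σ2 onset /m/, coda /∅/ ok → well-formed

kef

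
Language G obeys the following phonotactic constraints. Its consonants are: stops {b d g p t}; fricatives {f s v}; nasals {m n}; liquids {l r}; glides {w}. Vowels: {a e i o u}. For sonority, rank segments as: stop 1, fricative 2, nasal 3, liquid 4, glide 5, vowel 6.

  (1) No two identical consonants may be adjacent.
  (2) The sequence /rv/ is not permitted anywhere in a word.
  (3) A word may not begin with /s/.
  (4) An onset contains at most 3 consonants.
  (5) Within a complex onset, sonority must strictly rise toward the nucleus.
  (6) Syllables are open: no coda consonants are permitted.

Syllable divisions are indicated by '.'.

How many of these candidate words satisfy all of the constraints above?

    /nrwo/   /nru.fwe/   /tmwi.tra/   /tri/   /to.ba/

5

/nrwo/ — σ1 onset /nrw/ (3→4→5 rises), coda /∅/ ok → well-formed
/nru.fwe/ — σ1 onset /nr/ (3→4 rises), coda /∅/ ok; σ2 onset /fw/ (2→5 rises), coda /∅/ ok → well-formed
/tmwi.tra/ — σ1 onset /tmw/ (1→3→5 rises), coda /∅/ ok; σ2 onset /tr/ (1→4 rises), coda /∅/ ok → well-formed
/tri/ — σ1 onset /tr/ (1→4 rises), coda /∅/ ok → well-formed
/to.ba/ — σ1 onset /t/, coda /∅/ ok; σ2 onset /b/, coda /∅/ ok → well-formed
Well-formed: /nrwo/, /nru.fwe/, /tmwi.tra/, /tri/, /to.ba/ → 5.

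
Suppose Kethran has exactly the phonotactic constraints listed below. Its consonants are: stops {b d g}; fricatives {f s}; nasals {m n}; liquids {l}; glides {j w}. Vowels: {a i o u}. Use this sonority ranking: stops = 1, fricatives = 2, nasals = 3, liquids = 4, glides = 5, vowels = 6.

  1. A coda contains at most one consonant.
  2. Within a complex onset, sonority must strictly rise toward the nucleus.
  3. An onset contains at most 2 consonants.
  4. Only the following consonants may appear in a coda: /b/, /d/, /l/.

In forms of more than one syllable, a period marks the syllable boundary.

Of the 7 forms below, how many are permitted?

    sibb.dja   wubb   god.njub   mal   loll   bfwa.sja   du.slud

sibb.dja — violates constraint 1: syllable 1 coda /bb/ has 2 consonants (> 1) → not permitted
wubb — violates constraint 1: syllable 1 coda /bb/ has 2 consonants (> 1) → not permitted
god.njub — σ1 onset /g/, coda /d/ ok; σ2 onset /nj/ (3→5 rises), coda /b/ ok → permitted
mal — σ1 onset /m/, coda /l/ ok → permitted
loll — violates constraint 1: syllable 1 coda /ll/ has 2 consonants (> 1) → not permitted
bfwa.sja — violates constraint 3: syllable 1 onset /bfw/ has 3 consonants (> 2) → not permitted
du.slud — σ1 onset /d/, coda /∅/ ok; σ2 onset /sl/ (2→4 rises), coda /d/ ok → permitted
Permitted: god.njub, mal, du.slud → 3.

3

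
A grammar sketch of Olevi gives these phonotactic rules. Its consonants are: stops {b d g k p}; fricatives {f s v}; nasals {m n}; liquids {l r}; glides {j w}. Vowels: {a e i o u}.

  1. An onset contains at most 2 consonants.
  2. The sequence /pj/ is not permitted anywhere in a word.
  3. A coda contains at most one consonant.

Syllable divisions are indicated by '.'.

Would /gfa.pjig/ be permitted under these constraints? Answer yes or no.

/gfa.pjig/ — violates constraint 2: contains banned sequence /pj/ → not permitted

no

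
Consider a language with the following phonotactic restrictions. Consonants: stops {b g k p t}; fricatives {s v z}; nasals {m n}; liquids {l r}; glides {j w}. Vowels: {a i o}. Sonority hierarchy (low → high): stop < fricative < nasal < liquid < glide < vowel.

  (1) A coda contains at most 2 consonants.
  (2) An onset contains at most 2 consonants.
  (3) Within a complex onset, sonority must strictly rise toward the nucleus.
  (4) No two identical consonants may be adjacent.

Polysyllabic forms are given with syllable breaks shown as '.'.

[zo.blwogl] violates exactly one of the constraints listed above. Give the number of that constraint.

2

[zo.blwogl]: syllable 2 onset /blw/ has 3 consonants (> 2).
This is a violation of constraint 2: "An onset contains at most 2 consonants."
The remaining constraints (1, 3, 4) are satisfied.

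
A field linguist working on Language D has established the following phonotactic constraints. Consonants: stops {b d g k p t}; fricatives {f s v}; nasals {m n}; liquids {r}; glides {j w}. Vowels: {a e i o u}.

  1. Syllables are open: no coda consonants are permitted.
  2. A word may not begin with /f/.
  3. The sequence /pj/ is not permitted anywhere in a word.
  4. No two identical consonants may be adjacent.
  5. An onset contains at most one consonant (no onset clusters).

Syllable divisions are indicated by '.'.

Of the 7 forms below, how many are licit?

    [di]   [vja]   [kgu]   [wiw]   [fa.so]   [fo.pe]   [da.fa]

2

[di] — σ1 onset /d/, coda /∅/ ok → licit
[vja] — violates constraint 5: syllable 1 onset /vj/ has 2 consonants (> 1) → illicit
[kgu] — violates constraint 5: syllable 1 onset /kg/ has 2 consonants (> 1) → illicit
[wiw] — violates constraint 1: syllable 1 coda /w/ has 1 consonant (> 0) → illicit
[fa.so] — violates constraint 2: word begins with /f/ → illicit
[fo.pe] — violates constraint 2: word begins with /f/ → illicit
[da.fa] — σ1 onset /d/, coda /∅/ ok; σ2 onset /f/, coda /∅/ ok → licit
Licit: [di], [da.fa] → 2.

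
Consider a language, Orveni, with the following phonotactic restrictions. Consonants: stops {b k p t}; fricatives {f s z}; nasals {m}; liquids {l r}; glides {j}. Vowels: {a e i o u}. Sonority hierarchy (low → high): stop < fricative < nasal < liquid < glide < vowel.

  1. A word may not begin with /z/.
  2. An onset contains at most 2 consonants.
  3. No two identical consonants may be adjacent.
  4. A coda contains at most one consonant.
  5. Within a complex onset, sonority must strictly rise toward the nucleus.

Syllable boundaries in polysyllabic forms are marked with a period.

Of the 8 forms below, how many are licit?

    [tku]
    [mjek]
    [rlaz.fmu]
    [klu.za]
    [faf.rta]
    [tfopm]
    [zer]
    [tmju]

[tku] — violates constraint 5: syllable 1 onset /tk/: /t/ (stop, 1) → /k/ (stop, 1) does not rise → illicit
[mjek] — σ1 onset /mj/ (3→5 rises), coda /k/ ok → licit
[rlaz.fmu] — violates constraint 5: syllable 1 onset /rl/: /r/ (liquid, 4) → /l/ (liquid, 4) does not rise → illicit
[klu.za] — σ1 onset /kl/ (1→4 rises), coda /∅/ ok; σ2 onset /z/, coda /∅/ ok → licit
[faf.rta] — violates constraint 5: syllable 2 onset /rt/: /r/ (liquid, 4) → /t/ (stop, 1) does not rise → illicit
[tfopm] — violates constraint 4: syllable 1 coda /pm/ has 2 consonants (> 1) → illicit
[zer] — violates constraint 1: word begins with /z/ → illicit
[tmju] — violates constraint 2: syllable 1 onset /tmj/ has 3 consonants (> 2) → illicit
Licit: [mjek], [klu.za] → 2.

2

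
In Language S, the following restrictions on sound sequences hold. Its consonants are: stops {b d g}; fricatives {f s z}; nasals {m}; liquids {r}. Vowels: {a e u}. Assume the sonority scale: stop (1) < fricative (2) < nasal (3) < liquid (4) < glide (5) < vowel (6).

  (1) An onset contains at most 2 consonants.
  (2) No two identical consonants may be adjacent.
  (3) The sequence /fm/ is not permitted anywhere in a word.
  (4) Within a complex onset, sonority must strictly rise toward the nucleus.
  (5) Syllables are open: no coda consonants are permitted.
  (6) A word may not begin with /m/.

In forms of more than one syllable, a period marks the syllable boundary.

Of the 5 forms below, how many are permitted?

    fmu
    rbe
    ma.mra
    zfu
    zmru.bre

fmu — violates constraint 3: contains banned sequence /fm/ → not permitted
rbe — violates constraint 4: syllable 1 onset /rb/: /r/ (liquid, 4) → /b/ (stop, 1) does not rise → not permitted
ma.mra — violates constraint 6: word begins with /m/ → not permitted
zfu — violates constraint 4: syllable 1 onset /zf/: /z/ (fricative, 2) → /f/ (fricative, 2) does not rise → not permitted
zmru.bre — violates constraint 1: syllable 1 onset /zmr/ has 3 consonants (> 2) → not permitted
No form is permitted → 0.

0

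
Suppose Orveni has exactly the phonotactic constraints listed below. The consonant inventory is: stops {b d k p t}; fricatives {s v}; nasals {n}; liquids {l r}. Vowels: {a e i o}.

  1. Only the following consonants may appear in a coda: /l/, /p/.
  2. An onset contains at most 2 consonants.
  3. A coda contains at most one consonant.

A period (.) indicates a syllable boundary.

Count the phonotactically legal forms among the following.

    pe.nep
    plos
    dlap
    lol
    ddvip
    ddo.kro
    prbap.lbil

pe.nep — σ1 onset /p/, coda /∅/ ok; σ2 onset /n/, coda /p/ ok → phonotactically legal
plos — violates constraint 1: syllable 1 coda contains /s/, which is not a licensed coda consonant → phonotactically illegal
dlap — σ1 onset /dl/ (2C), coda /p/ ok → phonotactically legal
lol — σ1 onset /l/, coda /l/ ok → phonotactically legal
ddvip — violates constraint 2: syllable 1 onset /ddv/ has 3 consonants (> 2) → phonotactically illegal
ddo.kro — σ1 onset /dd/ (2C), coda /∅/ ok; σ2 onset /kr/ (2C), coda /∅/ ok → phonotactically legal
prbap.lbil — violates constraint 2: syllable 1 onset /prb/ has 3 consonants (> 2) → phonotactically illegal
Phonotactically legal: pe.nep, dlap, lol, ddo.kro → 4.

4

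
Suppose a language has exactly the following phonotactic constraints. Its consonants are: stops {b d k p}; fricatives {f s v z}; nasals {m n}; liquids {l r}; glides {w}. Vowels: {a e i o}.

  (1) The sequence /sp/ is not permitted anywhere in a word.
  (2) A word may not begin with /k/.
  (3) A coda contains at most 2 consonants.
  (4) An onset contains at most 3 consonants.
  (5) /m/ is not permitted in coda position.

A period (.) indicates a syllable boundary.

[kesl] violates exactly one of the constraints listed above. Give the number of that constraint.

[kesl]: word begins with /k/.
This is a violation of constraint 2: "A word may not begin with /k/."
The remaining constraints (1, 3, 4, 5) are satisfied.

2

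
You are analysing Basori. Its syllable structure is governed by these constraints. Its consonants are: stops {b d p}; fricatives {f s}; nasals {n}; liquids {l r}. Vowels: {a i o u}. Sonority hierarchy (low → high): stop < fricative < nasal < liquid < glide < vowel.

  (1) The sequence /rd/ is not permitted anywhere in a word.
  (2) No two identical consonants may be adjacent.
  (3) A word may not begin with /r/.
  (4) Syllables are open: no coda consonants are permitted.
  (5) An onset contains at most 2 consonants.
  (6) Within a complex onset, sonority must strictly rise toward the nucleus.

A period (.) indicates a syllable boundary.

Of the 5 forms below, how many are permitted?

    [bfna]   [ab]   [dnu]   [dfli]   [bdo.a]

[bfna] — violates constraint 5: syllable 1 onset /bfn/ has 3 consonants (> 2) → not permitted
[ab] — violates constraint 4: syllable 1 coda /b/ has 1 consonant (> 0) → not permitted
[dnu] — σ1 onset /dn/ (1→3 rises), coda /∅/ ok → permitted
[dfli] — violates constraint 5: syllable 1 onset /dfl/ has 3 consonants (> 2) → not permitted
[bdo.a] — violates constraint 6: syllable 1 onset /bd/: /b/ (stop, 1) → /d/ (stop, 1) does not rise → not permitted
Permitted: [dnu] → 1.

1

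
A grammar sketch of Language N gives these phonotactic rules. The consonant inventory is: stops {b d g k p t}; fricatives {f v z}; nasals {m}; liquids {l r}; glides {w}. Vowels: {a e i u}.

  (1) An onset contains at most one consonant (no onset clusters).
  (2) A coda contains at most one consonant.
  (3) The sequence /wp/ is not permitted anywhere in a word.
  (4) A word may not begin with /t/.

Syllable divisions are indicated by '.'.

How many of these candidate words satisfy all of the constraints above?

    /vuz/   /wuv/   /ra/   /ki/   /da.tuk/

/vuz/ — σ1 onset /v/, coda /z/ ok → permitted
/wuv/ — σ1 onset /w/, coda /v/ ok → permitted
/ra/ — σ1 onset /r/, coda /∅/ ok → permitted
/ki/ — σ1 onset /k/, coda /∅/ ok → permitted
/da.tuk/ — σ1 onset /d/, coda /∅/ ok; σ2 onset /t/, coda /k/ ok → permitted
Permitted: /vuz/, /wuv/, /ra/, /ki/, /da.tuk/ → 5.

5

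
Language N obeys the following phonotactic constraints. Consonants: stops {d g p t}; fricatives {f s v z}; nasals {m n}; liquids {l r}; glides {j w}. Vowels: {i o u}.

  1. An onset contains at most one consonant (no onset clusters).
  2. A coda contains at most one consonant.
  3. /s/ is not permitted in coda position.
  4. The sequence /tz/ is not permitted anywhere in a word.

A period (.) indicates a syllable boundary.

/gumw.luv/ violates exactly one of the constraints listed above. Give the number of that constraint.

2

/gumw.luv/: syllable 1 coda /mw/ has 2 consonants (> 1).
This is a violation of constraint 2: "A coda contains at most one consonant."
The remaining constraints (1, 3, 4) are satisfied.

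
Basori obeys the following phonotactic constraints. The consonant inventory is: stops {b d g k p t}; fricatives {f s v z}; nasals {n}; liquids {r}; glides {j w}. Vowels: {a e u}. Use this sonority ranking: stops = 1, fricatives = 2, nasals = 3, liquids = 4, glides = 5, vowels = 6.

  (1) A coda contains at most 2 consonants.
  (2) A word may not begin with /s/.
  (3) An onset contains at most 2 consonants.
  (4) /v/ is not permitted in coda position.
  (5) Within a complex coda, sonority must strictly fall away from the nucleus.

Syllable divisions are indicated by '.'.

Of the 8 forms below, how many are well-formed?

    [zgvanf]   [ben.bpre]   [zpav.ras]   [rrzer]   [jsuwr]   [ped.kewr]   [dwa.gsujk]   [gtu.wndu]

[zgvanf] — violates constraint 3: syllable 1 onset /zgv/ has 3 consonants (> 2) → ill-formed
[ben.bpre] — violates constraint 3: syllable 2 onset /bpr/ has 3 consonants (> 2) → ill-formed
[zpav.ras] — violates constraint 4: syllable 1 coda contains /v/ → ill-formed
[rrzer] — violates constraint 3: syllable 1 onset /rrz/ has 3 consonants (> 2) → ill-formed
[jsuwr] — σ1 onset /js/ (2C), coda /wr/ (5→4 falls) ok → well-formed
[ped.kewr] — σ1 onset /p/, coda /d/ ok; σ2 onset /k/, coda /wr/ (5→4 falls) ok → well-formed
[dwa.gsujk] — σ1 onset /dw/ (2C), coda /∅/ ok; σ2 onset /gs/ (2C), coda /jk/ (5→1 falls) ok → well-formed
[gtu.wndu] — violates constraint 3: syllable 2 onset /wnd/ has 3 consonants (> 2) → ill-formed
Well-formed: [jsuwr], [ped.kewr], [dwa.gsujk] → 3.

3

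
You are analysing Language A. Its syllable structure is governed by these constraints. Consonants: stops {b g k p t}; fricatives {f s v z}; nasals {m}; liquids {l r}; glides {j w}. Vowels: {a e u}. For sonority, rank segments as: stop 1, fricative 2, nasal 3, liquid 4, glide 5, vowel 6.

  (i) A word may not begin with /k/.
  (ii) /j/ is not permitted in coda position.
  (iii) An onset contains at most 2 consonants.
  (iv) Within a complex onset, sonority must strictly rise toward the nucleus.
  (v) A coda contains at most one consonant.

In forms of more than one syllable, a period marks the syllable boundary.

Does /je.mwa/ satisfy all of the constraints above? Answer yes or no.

yes

/je.mwa/ — σ1 onset /j/, coda /∅/ ok; σ2 onset /mw/ (3→5 rises), coda /∅/ ok → licit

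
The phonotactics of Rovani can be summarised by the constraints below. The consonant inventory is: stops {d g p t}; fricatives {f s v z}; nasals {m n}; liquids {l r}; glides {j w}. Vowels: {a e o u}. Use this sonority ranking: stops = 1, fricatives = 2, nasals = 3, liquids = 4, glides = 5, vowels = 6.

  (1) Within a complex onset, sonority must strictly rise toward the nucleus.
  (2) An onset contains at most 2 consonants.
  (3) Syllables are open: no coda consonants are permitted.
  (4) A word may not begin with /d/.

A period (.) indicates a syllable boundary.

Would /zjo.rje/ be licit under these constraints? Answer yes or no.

/zjo.rje/ — σ1 onset /zj/ (2→5 rises), coda /∅/ ok; σ2 onset /rj/ (4→5 rises), coda /∅/ ok → licit

yes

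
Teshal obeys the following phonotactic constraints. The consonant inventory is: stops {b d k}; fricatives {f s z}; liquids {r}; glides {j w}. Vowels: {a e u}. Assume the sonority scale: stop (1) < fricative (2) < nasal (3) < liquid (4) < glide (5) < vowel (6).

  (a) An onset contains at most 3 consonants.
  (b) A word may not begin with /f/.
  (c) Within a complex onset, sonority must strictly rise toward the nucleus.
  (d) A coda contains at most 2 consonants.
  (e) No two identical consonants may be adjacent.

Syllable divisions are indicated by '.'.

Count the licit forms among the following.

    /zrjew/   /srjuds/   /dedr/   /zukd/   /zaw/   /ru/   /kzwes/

/zrjew/ — σ1 onset /zrj/ (2→4→5 rises), coda /w/ ok → licit
/srjuds/ — σ1 onset /srj/ (2→4→5 rises), coda /ds/ (2C) ok → licit
/dedr/ — σ1 onset /d/, coda /dr/ (2C) ok → licit
/zukd/ — σ1 onset /z/, coda /kd/ (2C) ok → licit
/zaw/ — σ1 onset /z/, coda /w/ ok → licit
/ru/ — σ1 onset /r/, coda /∅/ ok → licit
/kzwes/ — σ1 onset /kzw/ (1→2→5 rises), coda /s/ ok → licit
Licit: /zrjew/, /srjuds/, /dedr/, /zukd/, /zaw/, /ru/, /kzwes/ → 7.

7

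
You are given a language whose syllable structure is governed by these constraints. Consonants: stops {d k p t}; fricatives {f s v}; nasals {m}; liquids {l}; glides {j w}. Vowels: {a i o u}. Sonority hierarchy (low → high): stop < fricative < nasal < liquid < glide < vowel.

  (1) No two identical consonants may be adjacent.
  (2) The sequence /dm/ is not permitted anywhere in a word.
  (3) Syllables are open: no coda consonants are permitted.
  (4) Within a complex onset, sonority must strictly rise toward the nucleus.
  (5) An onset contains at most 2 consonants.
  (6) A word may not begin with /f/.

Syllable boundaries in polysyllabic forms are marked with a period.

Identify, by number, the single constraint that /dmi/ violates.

2

/dmi/: contains banned sequence /dm/.
This is a violation of constraint 2: "The sequence /dm/ is not permitted anywhere in a word."
The remaining constraints (1, 3, 4, 5, 6) are satisfied.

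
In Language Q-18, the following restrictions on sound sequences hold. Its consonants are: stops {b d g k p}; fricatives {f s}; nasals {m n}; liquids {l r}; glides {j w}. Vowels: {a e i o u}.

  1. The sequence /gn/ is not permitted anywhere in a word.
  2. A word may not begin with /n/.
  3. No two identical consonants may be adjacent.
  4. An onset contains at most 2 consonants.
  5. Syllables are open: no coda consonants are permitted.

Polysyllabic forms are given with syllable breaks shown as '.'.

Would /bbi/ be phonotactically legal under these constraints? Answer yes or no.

no

/bbi/ — violates constraint 3: adjacent identical consonants /bb/ → phonotactically illegal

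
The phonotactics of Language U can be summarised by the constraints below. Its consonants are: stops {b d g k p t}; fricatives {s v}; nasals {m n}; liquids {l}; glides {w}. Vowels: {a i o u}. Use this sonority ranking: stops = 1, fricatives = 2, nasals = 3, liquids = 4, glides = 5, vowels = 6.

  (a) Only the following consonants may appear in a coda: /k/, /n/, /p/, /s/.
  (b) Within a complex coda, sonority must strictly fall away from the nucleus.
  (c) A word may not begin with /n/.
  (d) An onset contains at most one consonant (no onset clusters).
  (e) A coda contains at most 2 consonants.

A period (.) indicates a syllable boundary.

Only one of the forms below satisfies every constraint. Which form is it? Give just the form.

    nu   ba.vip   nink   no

nu — violates constraint (c): word begins with /n/ → phonotactically illegal
ba.vip — σ1 onset /b/, coda /∅/ ok; σ2 onset /v/, coda /p/ ok → phonotactically legal
nink — violates constraint (c): word begins with /n/ → phonotactically illegal
no — violates constraint (c): word begins with /n/ → phonotactically illegal

ba.vip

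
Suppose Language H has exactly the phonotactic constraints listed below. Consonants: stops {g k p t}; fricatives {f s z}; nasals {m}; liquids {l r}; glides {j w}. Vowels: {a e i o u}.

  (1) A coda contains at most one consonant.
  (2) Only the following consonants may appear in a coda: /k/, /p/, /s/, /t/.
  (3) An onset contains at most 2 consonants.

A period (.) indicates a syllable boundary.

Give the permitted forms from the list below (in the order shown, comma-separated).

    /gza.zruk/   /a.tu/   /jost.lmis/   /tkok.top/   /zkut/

/gza.zruk/, /a.tu/, /tkok.top/, /zkut/

/gza.zruk/ — σ1 onset /gz/ (2C), coda /∅/ ok; σ2 onset /zr/ (2C), coda /k/ ok → permitted
/a.tu/ — σ1 onset /∅/, coda /∅/ ok; σ2 onset /t/, coda /∅/ ok → permitted
/jost.lmis/ — violates constraint 1: syllable 1 coda /st/ has 2 consonants (> 1) → not permitted
/tkok.top/ — σ1 onset /tk/ (2C), coda /k/ ok; σ2 onset /t/, coda /p/ ok → permitted
/zkut/ — σ1 onset /zk/ (2C), coda /t/ ok → permitted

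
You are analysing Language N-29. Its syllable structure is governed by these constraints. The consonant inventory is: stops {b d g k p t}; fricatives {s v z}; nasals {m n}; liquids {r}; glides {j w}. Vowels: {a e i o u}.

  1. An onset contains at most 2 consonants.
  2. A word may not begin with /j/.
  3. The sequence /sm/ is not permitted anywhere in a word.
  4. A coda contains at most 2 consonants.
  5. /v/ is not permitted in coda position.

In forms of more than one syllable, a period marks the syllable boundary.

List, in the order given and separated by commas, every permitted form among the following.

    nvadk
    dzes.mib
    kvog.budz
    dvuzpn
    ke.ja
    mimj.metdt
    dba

nvadk — σ1 onset /nv/ (2C), coda /dk/ (2C) ok → permitted
dzes.mib — violates constraint 3: contains banned sequence /sm/ → not permitted
kvog.budz — σ1 onset /kv/ (2C), coda /g/ ok; σ2 onset /b/, coda /dz/ (2C) ok → permitted
dvuzpn — violates constraint 4: syllable 1 coda /zpn/ has 3 consonants (> 2) → not permitted
ke.ja — σ1 onset /k/, coda /∅/ ok; σ2 onset /j/, coda /∅/ ok → permitted
mimj.metdt — violates constraint 4: syllable 2 coda /tdt/ has 3 consonants (> 2) → not permitted
dba — σ1 onset /db/ (2C), coda /∅/ ok → permitted

nvadk, kvog.budz, ke.ja, dba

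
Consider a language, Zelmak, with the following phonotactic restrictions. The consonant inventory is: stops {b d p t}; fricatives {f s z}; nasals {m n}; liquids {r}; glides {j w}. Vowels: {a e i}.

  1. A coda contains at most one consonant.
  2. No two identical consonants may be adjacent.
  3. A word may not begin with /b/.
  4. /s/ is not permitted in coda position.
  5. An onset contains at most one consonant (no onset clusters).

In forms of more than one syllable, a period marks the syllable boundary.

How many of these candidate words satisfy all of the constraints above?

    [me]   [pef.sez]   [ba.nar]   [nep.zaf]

3

[me] — σ1 onset /m/, coda /∅/ ok → licit
[pef.sez] — σ1 onset /p/, coda /f/ ok; σ2 onset /s/, coda /z/ ok → licit
[ba.nar] — violates constraint 3: word begins with /b/ → illicit
[nep.zaf] — σ1 onset /n/, coda /p/ ok; σ2 onset /z/, coda /f/ ok → licit
Licit: [me], [pef.sez], [nep.zaf] → 3.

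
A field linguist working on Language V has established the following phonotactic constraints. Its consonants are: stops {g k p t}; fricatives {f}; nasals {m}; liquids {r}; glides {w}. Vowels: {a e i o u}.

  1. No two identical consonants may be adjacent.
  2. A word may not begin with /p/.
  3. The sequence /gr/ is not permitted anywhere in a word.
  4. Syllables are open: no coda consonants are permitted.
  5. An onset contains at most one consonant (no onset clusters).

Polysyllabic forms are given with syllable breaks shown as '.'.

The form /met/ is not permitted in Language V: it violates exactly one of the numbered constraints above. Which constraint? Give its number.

/met/: syllable 1 coda /t/ has 1 consonant (> 0).
This is a violation of constraint 4: "Syllables are open: no coda consonants are permitted."
The remaining constraints (1, 2, 3, 5) are satisfied.

4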